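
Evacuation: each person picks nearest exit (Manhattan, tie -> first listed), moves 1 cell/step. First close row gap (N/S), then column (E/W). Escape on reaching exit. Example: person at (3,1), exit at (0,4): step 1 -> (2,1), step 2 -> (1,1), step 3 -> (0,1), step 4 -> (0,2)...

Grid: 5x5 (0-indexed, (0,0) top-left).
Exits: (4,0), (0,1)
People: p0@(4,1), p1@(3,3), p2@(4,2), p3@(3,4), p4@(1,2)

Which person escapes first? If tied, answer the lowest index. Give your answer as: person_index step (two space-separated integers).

Step 1: p0:(4,1)->(4,0)->EXIT | p1:(3,3)->(4,3) | p2:(4,2)->(4,1) | p3:(3,4)->(4,4) | p4:(1,2)->(0,2)
Step 2: p0:escaped | p1:(4,3)->(4,2) | p2:(4,1)->(4,0)->EXIT | p3:(4,4)->(4,3) | p4:(0,2)->(0,1)->EXIT
Step 3: p0:escaped | p1:(4,2)->(4,1) | p2:escaped | p3:(4,3)->(4,2) | p4:escaped
Step 4: p0:escaped | p1:(4,1)->(4,0)->EXIT | p2:escaped | p3:(4,2)->(4,1) | p4:escaped
Step 5: p0:escaped | p1:escaped | p2:escaped | p3:(4,1)->(4,0)->EXIT | p4:escaped
Exit steps: [1, 4, 2, 5, 2]
First to escape: p0 at step 1

Answer: 0 1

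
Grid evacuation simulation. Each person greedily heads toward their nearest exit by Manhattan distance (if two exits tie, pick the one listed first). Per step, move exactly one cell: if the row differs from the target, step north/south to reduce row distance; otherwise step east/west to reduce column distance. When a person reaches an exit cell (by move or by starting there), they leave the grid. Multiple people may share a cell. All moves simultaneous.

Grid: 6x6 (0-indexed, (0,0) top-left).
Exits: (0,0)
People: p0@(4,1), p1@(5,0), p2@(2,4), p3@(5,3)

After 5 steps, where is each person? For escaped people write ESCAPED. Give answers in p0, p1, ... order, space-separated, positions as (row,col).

Step 1: p0:(4,1)->(3,1) | p1:(5,0)->(4,0) | p2:(2,4)->(1,4) | p3:(5,3)->(4,3)
Step 2: p0:(3,1)->(2,1) | p1:(4,0)->(3,0) | p2:(1,4)->(0,4) | p3:(4,3)->(3,3)
Step 3: p0:(2,1)->(1,1) | p1:(3,0)->(2,0) | p2:(0,4)->(0,3) | p3:(3,3)->(2,3)
Step 4: p0:(1,1)->(0,1) | p1:(2,0)->(1,0) | p2:(0,3)->(0,2) | p3:(2,3)->(1,3)
Step 5: p0:(0,1)->(0,0)->EXIT | p1:(1,0)->(0,0)->EXIT | p2:(0,2)->(0,1) | p3:(1,3)->(0,3)

ESCAPED ESCAPED (0,1) (0,3)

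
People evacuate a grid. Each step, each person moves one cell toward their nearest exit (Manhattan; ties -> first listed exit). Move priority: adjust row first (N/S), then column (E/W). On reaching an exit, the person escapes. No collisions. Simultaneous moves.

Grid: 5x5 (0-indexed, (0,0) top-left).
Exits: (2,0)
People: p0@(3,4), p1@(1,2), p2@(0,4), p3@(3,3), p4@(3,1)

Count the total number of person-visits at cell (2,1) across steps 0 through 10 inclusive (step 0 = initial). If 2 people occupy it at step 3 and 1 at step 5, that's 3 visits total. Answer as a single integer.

Step 0: p0@(3,4) p1@(1,2) p2@(0,4) p3@(3,3) p4@(3,1) -> at (2,1): 0 [-], cum=0
Step 1: p0@(2,4) p1@(2,2) p2@(1,4) p3@(2,3) p4@(2,1) -> at (2,1): 1 [p4], cum=1
Step 2: p0@(2,3) p1@(2,1) p2@(2,4) p3@(2,2) p4@ESC -> at (2,1): 1 [p1], cum=2
Step 3: p0@(2,2) p1@ESC p2@(2,3) p3@(2,1) p4@ESC -> at (2,1): 1 [p3], cum=3
Step 4: p0@(2,1) p1@ESC p2@(2,2) p3@ESC p4@ESC -> at (2,1): 1 [p0], cum=4
Step 5: p0@ESC p1@ESC p2@(2,1) p3@ESC p4@ESC -> at (2,1): 1 [p2], cum=5
Step 6: p0@ESC p1@ESC p2@ESC p3@ESC p4@ESC -> at (2,1): 0 [-], cum=5
Total visits = 5

Answer: 5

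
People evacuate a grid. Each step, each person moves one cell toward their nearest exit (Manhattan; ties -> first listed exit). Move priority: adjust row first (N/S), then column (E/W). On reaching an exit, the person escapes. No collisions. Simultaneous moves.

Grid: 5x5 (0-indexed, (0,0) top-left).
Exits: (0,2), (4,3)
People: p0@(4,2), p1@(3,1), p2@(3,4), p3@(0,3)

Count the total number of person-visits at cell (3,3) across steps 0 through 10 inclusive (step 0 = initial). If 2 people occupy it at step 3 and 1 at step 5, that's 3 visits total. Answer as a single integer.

Step 0: p0@(4,2) p1@(3,1) p2@(3,4) p3@(0,3) -> at (3,3): 0 [-], cum=0
Step 1: p0@ESC p1@(4,1) p2@(4,4) p3@ESC -> at (3,3): 0 [-], cum=0
Step 2: p0@ESC p1@(4,2) p2@ESC p3@ESC -> at (3,3): 0 [-], cum=0
Step 3: p0@ESC p1@ESC p2@ESC p3@ESC -> at (3,3): 0 [-], cum=0
Total visits = 0

Answer: 0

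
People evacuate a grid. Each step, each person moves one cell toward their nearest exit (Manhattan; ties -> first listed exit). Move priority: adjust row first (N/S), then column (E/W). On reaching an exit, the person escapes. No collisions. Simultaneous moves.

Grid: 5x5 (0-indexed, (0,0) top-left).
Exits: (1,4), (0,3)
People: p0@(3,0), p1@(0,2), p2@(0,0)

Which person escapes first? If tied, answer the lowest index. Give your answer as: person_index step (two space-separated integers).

Step 1: p0:(3,0)->(2,0) | p1:(0,2)->(0,3)->EXIT | p2:(0,0)->(0,1)
Step 2: p0:(2,0)->(1,0) | p1:escaped | p2:(0,1)->(0,2)
Step 3: p0:(1,0)->(1,1) | p1:escaped | p2:(0,2)->(0,3)->EXIT
Step 4: p0:(1,1)->(1,2) | p1:escaped | p2:escaped
Step 5: p0:(1,2)->(1,3) | p1:escaped | p2:escaped
Step 6: p0:(1,3)->(1,4)->EXIT | p1:escaped | p2:escaped
Exit steps: [6, 1, 3]
First to escape: p1 at step 1

Answer: 1 1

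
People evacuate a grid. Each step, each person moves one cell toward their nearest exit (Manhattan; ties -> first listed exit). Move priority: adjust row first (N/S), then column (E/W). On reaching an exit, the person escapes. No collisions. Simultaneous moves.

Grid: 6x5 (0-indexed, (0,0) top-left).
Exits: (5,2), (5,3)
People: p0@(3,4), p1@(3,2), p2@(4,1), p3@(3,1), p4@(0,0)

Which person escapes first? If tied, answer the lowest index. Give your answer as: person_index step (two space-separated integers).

Step 1: p0:(3,4)->(4,4) | p1:(3,2)->(4,2) | p2:(4,1)->(5,1) | p3:(3,1)->(4,1) | p4:(0,0)->(1,0)
Step 2: p0:(4,4)->(5,4) | p1:(4,2)->(5,2)->EXIT | p2:(5,1)->(5,2)->EXIT | p3:(4,1)->(5,1) | p4:(1,0)->(2,0)
Step 3: p0:(5,4)->(5,3)->EXIT | p1:escaped | p2:escaped | p3:(5,1)->(5,2)->EXIT | p4:(2,0)->(3,0)
Step 4: p0:escaped | p1:escaped | p2:escaped | p3:escaped | p4:(3,0)->(4,0)
Step 5: p0:escaped | p1:escaped | p2:escaped | p3:escaped | p4:(4,0)->(5,0)
Step 6: p0:escaped | p1:escaped | p2:escaped | p3:escaped | p4:(5,0)->(5,1)
Step 7: p0:escaped | p1:escaped | p2:escaped | p3:escaped | p4:(5,1)->(5,2)->EXIT
Exit steps: [3, 2, 2, 3, 7]
First to escape: p1 at step 2

Answer: 1 2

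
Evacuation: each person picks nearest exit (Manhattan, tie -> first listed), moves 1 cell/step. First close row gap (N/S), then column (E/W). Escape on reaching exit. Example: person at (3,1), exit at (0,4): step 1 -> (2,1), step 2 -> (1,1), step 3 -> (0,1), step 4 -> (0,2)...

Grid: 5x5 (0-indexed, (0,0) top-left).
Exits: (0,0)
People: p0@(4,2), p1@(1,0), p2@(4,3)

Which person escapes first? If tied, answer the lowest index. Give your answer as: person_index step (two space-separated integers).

Step 1: p0:(4,2)->(3,2) | p1:(1,0)->(0,0)->EXIT | p2:(4,3)->(3,3)
Step 2: p0:(3,2)->(2,2) | p1:escaped | p2:(3,3)->(2,3)
Step 3: p0:(2,2)->(1,2) | p1:escaped | p2:(2,3)->(1,3)
Step 4: p0:(1,2)->(0,2) | p1:escaped | p2:(1,3)->(0,3)
Step 5: p0:(0,2)->(0,1) | p1:escaped | p2:(0,3)->(0,2)
Step 6: p0:(0,1)->(0,0)->EXIT | p1:escaped | p2:(0,2)->(0,1)
Step 7: p0:escaped | p1:escaped | p2:(0,1)->(0,0)->EXIT
Exit steps: [6, 1, 7]
First to escape: p1 at step 1

Answer: 1 1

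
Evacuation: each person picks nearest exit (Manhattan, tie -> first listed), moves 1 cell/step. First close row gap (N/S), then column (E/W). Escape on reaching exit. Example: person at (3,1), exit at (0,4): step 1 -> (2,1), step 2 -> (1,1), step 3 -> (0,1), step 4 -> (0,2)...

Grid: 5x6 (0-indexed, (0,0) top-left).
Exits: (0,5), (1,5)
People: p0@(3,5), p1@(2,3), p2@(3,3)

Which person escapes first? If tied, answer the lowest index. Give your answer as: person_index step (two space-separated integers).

Answer: 0 2

Derivation:
Step 1: p0:(3,5)->(2,5) | p1:(2,3)->(1,3) | p2:(3,3)->(2,3)
Step 2: p0:(2,5)->(1,5)->EXIT | p1:(1,3)->(1,4) | p2:(2,3)->(1,3)
Step 3: p0:escaped | p1:(1,4)->(1,5)->EXIT | p2:(1,3)->(1,4)
Step 4: p0:escaped | p1:escaped | p2:(1,4)->(1,5)->EXIT
Exit steps: [2, 3, 4]
First to escape: p0 at step 2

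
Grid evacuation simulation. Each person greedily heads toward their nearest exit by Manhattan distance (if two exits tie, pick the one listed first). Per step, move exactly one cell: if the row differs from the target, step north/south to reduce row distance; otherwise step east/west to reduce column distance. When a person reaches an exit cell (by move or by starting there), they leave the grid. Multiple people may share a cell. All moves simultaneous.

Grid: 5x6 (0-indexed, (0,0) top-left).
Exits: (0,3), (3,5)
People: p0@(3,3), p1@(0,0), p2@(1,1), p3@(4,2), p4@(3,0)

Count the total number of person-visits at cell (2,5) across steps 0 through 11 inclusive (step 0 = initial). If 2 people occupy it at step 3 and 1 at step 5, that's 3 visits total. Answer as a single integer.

Step 0: p0@(3,3) p1@(0,0) p2@(1,1) p3@(4,2) p4@(3,0) -> at (2,5): 0 [-], cum=0
Step 1: p0@(3,4) p1@(0,1) p2@(0,1) p3@(3,2) p4@(3,1) -> at (2,5): 0 [-], cum=0
Step 2: p0@ESC p1@(0,2) p2@(0,2) p3@(3,3) p4@(3,2) -> at (2,5): 0 [-], cum=0
Step 3: p0@ESC p1@ESC p2@ESC p3@(3,4) p4@(3,3) -> at (2,5): 0 [-], cum=0
Step 4: p0@ESC p1@ESC p2@ESC p3@ESC p4@(3,4) -> at (2,5): 0 [-], cum=0
Step 5: p0@ESC p1@ESC p2@ESC p3@ESC p4@ESC -> at (2,5): 0 [-], cum=0
Total visits = 0

Answer: 0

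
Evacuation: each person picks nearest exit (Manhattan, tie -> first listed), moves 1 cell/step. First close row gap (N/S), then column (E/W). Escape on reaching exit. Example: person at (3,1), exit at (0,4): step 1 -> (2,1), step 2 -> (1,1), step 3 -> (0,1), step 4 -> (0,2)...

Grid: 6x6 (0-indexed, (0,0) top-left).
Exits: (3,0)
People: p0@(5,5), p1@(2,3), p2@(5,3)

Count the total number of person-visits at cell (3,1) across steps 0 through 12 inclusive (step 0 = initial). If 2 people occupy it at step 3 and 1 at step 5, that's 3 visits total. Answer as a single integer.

Step 0: p0@(5,5) p1@(2,3) p2@(5,3) -> at (3,1): 0 [-], cum=0
Step 1: p0@(4,5) p1@(3,3) p2@(4,3) -> at (3,1): 0 [-], cum=0
Step 2: p0@(3,5) p1@(3,2) p2@(3,3) -> at (3,1): 0 [-], cum=0
Step 3: p0@(3,4) p1@(3,1) p2@(3,2) -> at (3,1): 1 [p1], cum=1
Step 4: p0@(3,3) p1@ESC p2@(3,1) -> at (3,1): 1 [p2], cum=2
Step 5: p0@(3,2) p1@ESC p2@ESC -> at (3,1): 0 [-], cum=2
Step 6: p0@(3,1) p1@ESC p2@ESC -> at (3,1): 1 [p0], cum=3
Step 7: p0@ESC p1@ESC p2@ESC -> at (3,1): 0 [-], cum=3
Total visits = 3

Answer: 3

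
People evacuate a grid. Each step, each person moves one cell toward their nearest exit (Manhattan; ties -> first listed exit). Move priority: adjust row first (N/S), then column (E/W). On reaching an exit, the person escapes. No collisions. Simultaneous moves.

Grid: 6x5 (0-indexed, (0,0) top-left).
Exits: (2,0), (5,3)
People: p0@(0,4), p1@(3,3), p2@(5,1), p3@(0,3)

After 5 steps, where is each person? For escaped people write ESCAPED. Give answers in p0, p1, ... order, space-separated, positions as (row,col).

Step 1: p0:(0,4)->(1,4) | p1:(3,3)->(4,3) | p2:(5,1)->(5,2) | p3:(0,3)->(1,3)
Step 2: p0:(1,4)->(2,4) | p1:(4,3)->(5,3)->EXIT | p2:(5,2)->(5,3)->EXIT | p3:(1,3)->(2,3)
Step 3: p0:(2,4)->(2,3) | p1:escaped | p2:escaped | p3:(2,3)->(2,2)
Step 4: p0:(2,3)->(2,2) | p1:escaped | p2:escaped | p3:(2,2)->(2,1)
Step 5: p0:(2,2)->(2,1) | p1:escaped | p2:escaped | p3:(2,1)->(2,0)->EXIT

(2,1) ESCAPED ESCAPED ESCAPED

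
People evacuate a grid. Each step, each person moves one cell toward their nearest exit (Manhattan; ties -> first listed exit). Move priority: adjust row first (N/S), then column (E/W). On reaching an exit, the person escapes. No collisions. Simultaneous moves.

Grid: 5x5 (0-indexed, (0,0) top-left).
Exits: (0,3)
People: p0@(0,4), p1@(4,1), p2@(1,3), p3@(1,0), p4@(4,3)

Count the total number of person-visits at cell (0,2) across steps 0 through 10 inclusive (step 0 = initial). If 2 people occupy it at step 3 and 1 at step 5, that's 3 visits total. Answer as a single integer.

Step 0: p0@(0,4) p1@(4,1) p2@(1,3) p3@(1,0) p4@(4,3) -> at (0,2): 0 [-], cum=0
Step 1: p0@ESC p1@(3,1) p2@ESC p3@(0,0) p4@(3,3) -> at (0,2): 0 [-], cum=0
Step 2: p0@ESC p1@(2,1) p2@ESC p3@(0,1) p4@(2,3) -> at (0,2): 0 [-], cum=0
Step 3: p0@ESC p1@(1,1) p2@ESC p3@(0,2) p4@(1,3) -> at (0,2): 1 [p3], cum=1
Step 4: p0@ESC p1@(0,1) p2@ESC p3@ESC p4@ESC -> at (0,2): 0 [-], cum=1
Step 5: p0@ESC p1@(0,2) p2@ESC p3@ESC p4@ESC -> at (0,2): 1 [p1], cum=2
Step 6: p0@ESC p1@ESC p2@ESC p3@ESC p4@ESC -> at (0,2): 0 [-], cum=2
Total visits = 2

Answer: 2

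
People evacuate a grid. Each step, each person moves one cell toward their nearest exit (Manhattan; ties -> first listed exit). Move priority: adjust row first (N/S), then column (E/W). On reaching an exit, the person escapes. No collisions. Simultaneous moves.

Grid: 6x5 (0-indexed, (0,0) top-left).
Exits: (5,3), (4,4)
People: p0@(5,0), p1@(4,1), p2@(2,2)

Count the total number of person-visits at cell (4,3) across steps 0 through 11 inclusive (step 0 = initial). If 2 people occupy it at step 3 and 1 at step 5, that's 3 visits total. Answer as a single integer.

Answer: 0

Derivation:
Step 0: p0@(5,0) p1@(4,1) p2@(2,2) -> at (4,3): 0 [-], cum=0
Step 1: p0@(5,1) p1@(5,1) p2@(3,2) -> at (4,3): 0 [-], cum=0
Step 2: p0@(5,2) p1@(5,2) p2@(4,2) -> at (4,3): 0 [-], cum=0
Step 3: p0@ESC p1@ESC p2@(5,2) -> at (4,3): 0 [-], cum=0
Step 4: p0@ESC p1@ESC p2@ESC -> at (4,3): 0 [-], cum=0
Total visits = 0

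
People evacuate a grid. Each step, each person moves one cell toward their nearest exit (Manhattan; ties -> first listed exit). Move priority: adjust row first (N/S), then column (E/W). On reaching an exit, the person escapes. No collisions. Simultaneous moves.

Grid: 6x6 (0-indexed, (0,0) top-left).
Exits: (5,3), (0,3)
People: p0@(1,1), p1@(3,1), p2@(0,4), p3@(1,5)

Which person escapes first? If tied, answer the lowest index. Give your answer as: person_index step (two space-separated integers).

Answer: 2 1

Derivation:
Step 1: p0:(1,1)->(0,1) | p1:(3,1)->(4,1) | p2:(0,4)->(0,3)->EXIT | p3:(1,5)->(0,5)
Step 2: p0:(0,1)->(0,2) | p1:(4,1)->(5,1) | p2:escaped | p3:(0,5)->(0,4)
Step 3: p0:(0,2)->(0,3)->EXIT | p1:(5,1)->(5,2) | p2:escaped | p3:(0,4)->(0,3)->EXIT
Step 4: p0:escaped | p1:(5,2)->(5,3)->EXIT | p2:escaped | p3:escaped
Exit steps: [3, 4, 1, 3]
First to escape: p2 at step 1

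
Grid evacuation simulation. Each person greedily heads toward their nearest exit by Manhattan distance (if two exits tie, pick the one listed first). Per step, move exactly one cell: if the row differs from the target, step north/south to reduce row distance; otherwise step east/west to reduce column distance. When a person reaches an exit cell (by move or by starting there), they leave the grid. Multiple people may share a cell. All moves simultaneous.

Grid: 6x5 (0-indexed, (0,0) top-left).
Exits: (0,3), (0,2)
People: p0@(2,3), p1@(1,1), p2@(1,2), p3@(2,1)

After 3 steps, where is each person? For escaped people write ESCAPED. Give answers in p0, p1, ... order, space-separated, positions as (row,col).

Step 1: p0:(2,3)->(1,3) | p1:(1,1)->(0,1) | p2:(1,2)->(0,2)->EXIT | p3:(2,1)->(1,1)
Step 2: p0:(1,3)->(0,3)->EXIT | p1:(0,1)->(0,2)->EXIT | p2:escaped | p3:(1,1)->(0,1)
Step 3: p0:escaped | p1:escaped | p2:escaped | p3:(0,1)->(0,2)->EXIT

ESCAPED ESCAPED ESCAPED ESCAPED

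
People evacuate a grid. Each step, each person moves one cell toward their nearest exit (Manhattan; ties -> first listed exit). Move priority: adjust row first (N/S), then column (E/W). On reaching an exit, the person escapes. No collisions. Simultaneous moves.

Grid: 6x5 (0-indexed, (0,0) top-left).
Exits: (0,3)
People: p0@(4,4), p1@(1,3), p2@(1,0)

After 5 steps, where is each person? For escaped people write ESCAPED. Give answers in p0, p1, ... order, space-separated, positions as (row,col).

Step 1: p0:(4,4)->(3,4) | p1:(1,3)->(0,3)->EXIT | p2:(1,0)->(0,0)
Step 2: p0:(3,4)->(2,4) | p1:escaped | p2:(0,0)->(0,1)
Step 3: p0:(2,4)->(1,4) | p1:escaped | p2:(0,1)->(0,2)
Step 4: p0:(1,4)->(0,4) | p1:escaped | p2:(0,2)->(0,3)->EXIT
Step 5: p0:(0,4)->(0,3)->EXIT | p1:escaped | p2:escaped

ESCAPED ESCAPED ESCAPED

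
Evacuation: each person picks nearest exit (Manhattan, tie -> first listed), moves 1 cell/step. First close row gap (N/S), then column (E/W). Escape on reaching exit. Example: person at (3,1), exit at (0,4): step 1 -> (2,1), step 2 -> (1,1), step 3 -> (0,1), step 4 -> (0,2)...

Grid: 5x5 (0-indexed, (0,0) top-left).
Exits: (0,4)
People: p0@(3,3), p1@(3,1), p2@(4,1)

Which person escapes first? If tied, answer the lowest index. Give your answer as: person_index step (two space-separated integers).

Step 1: p0:(3,3)->(2,3) | p1:(3,1)->(2,1) | p2:(4,1)->(3,1)
Step 2: p0:(2,3)->(1,3) | p1:(2,1)->(1,1) | p2:(3,1)->(2,1)
Step 3: p0:(1,3)->(0,3) | p1:(1,1)->(0,1) | p2:(2,1)->(1,1)
Step 4: p0:(0,3)->(0,4)->EXIT | p1:(0,1)->(0,2) | p2:(1,1)->(0,1)
Step 5: p0:escaped | p1:(0,2)->(0,3) | p2:(0,1)->(0,2)
Step 6: p0:escaped | p1:(0,3)->(0,4)->EXIT | p2:(0,2)->(0,3)
Step 7: p0:escaped | p1:escaped | p2:(0,3)->(0,4)->EXIT
Exit steps: [4, 6, 7]
First to escape: p0 at step 4

Answer: 0 4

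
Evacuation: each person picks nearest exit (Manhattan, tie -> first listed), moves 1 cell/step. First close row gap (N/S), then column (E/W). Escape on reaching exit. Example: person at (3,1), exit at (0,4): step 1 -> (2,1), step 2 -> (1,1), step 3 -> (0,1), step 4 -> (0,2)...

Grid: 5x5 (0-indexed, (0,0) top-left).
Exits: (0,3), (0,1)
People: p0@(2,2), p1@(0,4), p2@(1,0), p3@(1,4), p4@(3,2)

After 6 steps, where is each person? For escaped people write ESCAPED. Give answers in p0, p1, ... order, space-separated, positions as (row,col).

Step 1: p0:(2,2)->(1,2) | p1:(0,4)->(0,3)->EXIT | p2:(1,0)->(0,0) | p3:(1,4)->(0,4) | p4:(3,2)->(2,2)
Step 2: p0:(1,2)->(0,2) | p1:escaped | p2:(0,0)->(0,1)->EXIT | p3:(0,4)->(0,3)->EXIT | p4:(2,2)->(1,2)
Step 3: p0:(0,2)->(0,3)->EXIT | p1:escaped | p2:escaped | p3:escaped | p4:(1,2)->(0,2)
Step 4: p0:escaped | p1:escaped | p2:escaped | p3:escaped | p4:(0,2)->(0,3)->EXIT

ESCAPED ESCAPED ESCAPED ESCAPED ESCAPED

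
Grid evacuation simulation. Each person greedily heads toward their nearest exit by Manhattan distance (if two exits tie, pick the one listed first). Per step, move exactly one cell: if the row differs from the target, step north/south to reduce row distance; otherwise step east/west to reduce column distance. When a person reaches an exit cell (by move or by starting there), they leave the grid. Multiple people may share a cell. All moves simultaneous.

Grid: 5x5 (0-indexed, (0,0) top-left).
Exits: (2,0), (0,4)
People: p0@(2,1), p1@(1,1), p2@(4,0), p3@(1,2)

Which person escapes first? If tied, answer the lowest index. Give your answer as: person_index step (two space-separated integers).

Answer: 0 1

Derivation:
Step 1: p0:(2,1)->(2,0)->EXIT | p1:(1,1)->(2,1) | p2:(4,0)->(3,0) | p3:(1,2)->(2,2)
Step 2: p0:escaped | p1:(2,1)->(2,0)->EXIT | p2:(3,0)->(2,0)->EXIT | p3:(2,2)->(2,1)
Step 3: p0:escaped | p1:escaped | p2:escaped | p3:(2,1)->(2,0)->EXIT
Exit steps: [1, 2, 2, 3]
First to escape: p0 at step 1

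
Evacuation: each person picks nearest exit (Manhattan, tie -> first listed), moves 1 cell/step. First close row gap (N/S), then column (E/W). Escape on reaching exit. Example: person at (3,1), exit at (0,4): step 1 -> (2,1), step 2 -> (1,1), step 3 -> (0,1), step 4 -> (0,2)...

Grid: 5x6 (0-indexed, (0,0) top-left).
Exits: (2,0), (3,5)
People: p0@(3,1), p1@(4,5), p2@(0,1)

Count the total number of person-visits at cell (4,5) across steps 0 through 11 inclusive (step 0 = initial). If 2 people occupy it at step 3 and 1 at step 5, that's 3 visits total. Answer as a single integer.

Answer: 1

Derivation:
Step 0: p0@(3,1) p1@(4,5) p2@(0,1) -> at (4,5): 1 [p1], cum=1
Step 1: p0@(2,1) p1@ESC p2@(1,1) -> at (4,5): 0 [-], cum=1
Step 2: p0@ESC p1@ESC p2@(2,1) -> at (4,5): 0 [-], cum=1
Step 3: p0@ESC p1@ESC p2@ESC -> at (4,5): 0 [-], cum=1
Total visits = 1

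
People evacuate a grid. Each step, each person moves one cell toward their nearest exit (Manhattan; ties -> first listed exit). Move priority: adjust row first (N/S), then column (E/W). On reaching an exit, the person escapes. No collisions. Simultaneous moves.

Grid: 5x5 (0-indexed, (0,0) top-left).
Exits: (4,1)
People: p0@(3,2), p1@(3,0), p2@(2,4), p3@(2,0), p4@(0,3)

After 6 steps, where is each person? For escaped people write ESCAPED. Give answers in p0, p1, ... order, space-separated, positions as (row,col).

Step 1: p0:(3,2)->(4,2) | p1:(3,0)->(4,0) | p2:(2,4)->(3,4) | p3:(2,0)->(3,0) | p4:(0,3)->(1,3)
Step 2: p0:(4,2)->(4,1)->EXIT | p1:(4,0)->(4,1)->EXIT | p2:(3,4)->(4,4) | p3:(3,0)->(4,0) | p4:(1,3)->(2,3)
Step 3: p0:escaped | p1:escaped | p2:(4,4)->(4,3) | p3:(4,0)->(4,1)->EXIT | p4:(2,3)->(3,3)
Step 4: p0:escaped | p1:escaped | p2:(4,3)->(4,2) | p3:escaped | p4:(3,3)->(4,3)
Step 5: p0:escaped | p1:escaped | p2:(4,2)->(4,1)->EXIT | p3:escaped | p4:(4,3)->(4,2)
Step 6: p0:escaped | p1:escaped | p2:escaped | p3:escaped | p4:(4,2)->(4,1)->EXIT

ESCAPED ESCAPED ESCAPED ESCAPED ESCAPED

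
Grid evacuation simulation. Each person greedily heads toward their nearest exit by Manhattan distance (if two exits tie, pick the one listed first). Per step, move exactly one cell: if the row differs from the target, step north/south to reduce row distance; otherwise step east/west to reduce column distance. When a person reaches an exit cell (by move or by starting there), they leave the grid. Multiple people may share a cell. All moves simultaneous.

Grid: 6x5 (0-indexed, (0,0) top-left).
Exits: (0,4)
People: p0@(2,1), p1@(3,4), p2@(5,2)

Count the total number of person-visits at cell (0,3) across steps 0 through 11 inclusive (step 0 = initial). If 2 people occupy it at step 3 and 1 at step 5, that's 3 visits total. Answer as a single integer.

Step 0: p0@(2,1) p1@(3,4) p2@(5,2) -> at (0,3): 0 [-], cum=0
Step 1: p0@(1,1) p1@(2,4) p2@(4,2) -> at (0,3): 0 [-], cum=0
Step 2: p0@(0,1) p1@(1,4) p2@(3,2) -> at (0,3): 0 [-], cum=0
Step 3: p0@(0,2) p1@ESC p2@(2,2) -> at (0,3): 0 [-], cum=0
Step 4: p0@(0,3) p1@ESC p2@(1,2) -> at (0,3): 1 [p0], cum=1
Step 5: p0@ESC p1@ESC p2@(0,2) -> at (0,3): 0 [-], cum=1
Step 6: p0@ESC p1@ESC p2@(0,3) -> at (0,3): 1 [p2], cum=2
Step 7: p0@ESC p1@ESC p2@ESC -> at (0,3): 0 [-], cum=2
Total visits = 2

Answer: 2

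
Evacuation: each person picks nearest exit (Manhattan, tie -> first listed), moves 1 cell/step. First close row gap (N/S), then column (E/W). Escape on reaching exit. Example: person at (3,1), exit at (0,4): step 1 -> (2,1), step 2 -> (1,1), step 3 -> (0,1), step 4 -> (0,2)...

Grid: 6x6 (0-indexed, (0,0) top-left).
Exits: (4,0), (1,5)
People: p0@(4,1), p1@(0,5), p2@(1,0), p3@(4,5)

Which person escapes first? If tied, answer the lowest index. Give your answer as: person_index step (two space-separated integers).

Answer: 0 1

Derivation:
Step 1: p0:(4,1)->(4,0)->EXIT | p1:(0,5)->(1,5)->EXIT | p2:(1,0)->(2,0) | p3:(4,5)->(3,5)
Step 2: p0:escaped | p1:escaped | p2:(2,0)->(3,0) | p3:(3,5)->(2,5)
Step 3: p0:escaped | p1:escaped | p2:(3,0)->(4,0)->EXIT | p3:(2,5)->(1,5)->EXIT
Exit steps: [1, 1, 3, 3]
First to escape: p0 at step 1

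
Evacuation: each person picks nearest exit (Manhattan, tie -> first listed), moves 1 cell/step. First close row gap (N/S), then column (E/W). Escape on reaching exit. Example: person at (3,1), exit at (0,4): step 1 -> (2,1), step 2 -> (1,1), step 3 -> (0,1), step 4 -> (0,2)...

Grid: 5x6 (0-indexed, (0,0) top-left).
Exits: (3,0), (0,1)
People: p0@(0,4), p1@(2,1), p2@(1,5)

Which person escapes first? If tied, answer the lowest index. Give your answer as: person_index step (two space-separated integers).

Step 1: p0:(0,4)->(0,3) | p1:(2,1)->(3,1) | p2:(1,5)->(0,5)
Step 2: p0:(0,3)->(0,2) | p1:(3,1)->(3,0)->EXIT | p2:(0,5)->(0,4)
Step 3: p0:(0,2)->(0,1)->EXIT | p1:escaped | p2:(0,4)->(0,3)
Step 4: p0:escaped | p1:escaped | p2:(0,3)->(0,2)
Step 5: p0:escaped | p1:escaped | p2:(0,2)->(0,1)->EXIT
Exit steps: [3, 2, 5]
First to escape: p1 at step 2

Answer: 1 2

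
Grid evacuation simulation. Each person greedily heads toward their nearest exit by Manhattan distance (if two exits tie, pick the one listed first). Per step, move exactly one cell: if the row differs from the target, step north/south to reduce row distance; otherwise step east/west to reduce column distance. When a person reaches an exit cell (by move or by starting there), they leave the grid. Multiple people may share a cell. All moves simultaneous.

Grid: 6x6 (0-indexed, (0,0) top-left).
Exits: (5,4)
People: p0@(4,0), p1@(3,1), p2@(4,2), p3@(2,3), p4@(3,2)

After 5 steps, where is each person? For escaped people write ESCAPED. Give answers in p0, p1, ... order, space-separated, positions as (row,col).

Step 1: p0:(4,0)->(5,0) | p1:(3,1)->(4,1) | p2:(4,2)->(5,2) | p3:(2,3)->(3,3) | p4:(3,2)->(4,2)
Step 2: p0:(5,0)->(5,1) | p1:(4,1)->(5,1) | p2:(5,2)->(5,3) | p3:(3,3)->(4,3) | p4:(4,2)->(5,2)
Step 3: p0:(5,1)->(5,2) | p1:(5,1)->(5,2) | p2:(5,3)->(5,4)->EXIT | p3:(4,3)->(5,3) | p4:(5,2)->(5,3)
Step 4: p0:(5,2)->(5,3) | p1:(5,2)->(5,3) | p2:escaped | p3:(5,3)->(5,4)->EXIT | p4:(5,3)->(5,4)->EXIT
Step 5: p0:(5,3)->(5,4)->EXIT | p1:(5,3)->(5,4)->EXIT | p2:escaped | p3:escaped | p4:escaped

ESCAPED ESCAPED ESCAPED ESCAPED ESCAPED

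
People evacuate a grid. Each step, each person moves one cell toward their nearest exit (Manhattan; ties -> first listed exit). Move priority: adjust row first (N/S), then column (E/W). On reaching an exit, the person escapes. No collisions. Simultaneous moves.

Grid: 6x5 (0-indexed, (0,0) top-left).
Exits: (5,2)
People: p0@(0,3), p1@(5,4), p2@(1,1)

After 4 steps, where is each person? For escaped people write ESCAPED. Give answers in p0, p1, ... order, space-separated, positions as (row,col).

Step 1: p0:(0,3)->(1,3) | p1:(5,4)->(5,3) | p2:(1,1)->(2,1)
Step 2: p0:(1,3)->(2,3) | p1:(5,3)->(5,2)->EXIT | p2:(2,1)->(3,1)
Step 3: p0:(2,3)->(3,3) | p1:escaped | p2:(3,1)->(4,1)
Step 4: p0:(3,3)->(4,3) | p1:escaped | p2:(4,1)->(5,1)

(4,3) ESCAPED (5,1)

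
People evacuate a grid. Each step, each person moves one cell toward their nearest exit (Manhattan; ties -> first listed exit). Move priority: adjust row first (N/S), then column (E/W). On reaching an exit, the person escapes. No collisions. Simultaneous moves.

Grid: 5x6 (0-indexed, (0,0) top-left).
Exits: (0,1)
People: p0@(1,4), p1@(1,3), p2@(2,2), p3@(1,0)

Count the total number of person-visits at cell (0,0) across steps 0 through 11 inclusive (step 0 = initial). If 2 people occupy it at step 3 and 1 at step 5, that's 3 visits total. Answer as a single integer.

Step 0: p0@(1,4) p1@(1,3) p2@(2,2) p3@(1,0) -> at (0,0): 0 [-], cum=0
Step 1: p0@(0,4) p1@(0,3) p2@(1,2) p3@(0,0) -> at (0,0): 1 [p3], cum=1
Step 2: p0@(0,3) p1@(0,2) p2@(0,2) p3@ESC -> at (0,0): 0 [-], cum=1
Step 3: p0@(0,2) p1@ESC p2@ESC p3@ESC -> at (0,0): 0 [-], cum=1
Step 4: p0@ESC p1@ESC p2@ESC p3@ESC -> at (0,0): 0 [-], cum=1
Total visits = 1

Answer: 1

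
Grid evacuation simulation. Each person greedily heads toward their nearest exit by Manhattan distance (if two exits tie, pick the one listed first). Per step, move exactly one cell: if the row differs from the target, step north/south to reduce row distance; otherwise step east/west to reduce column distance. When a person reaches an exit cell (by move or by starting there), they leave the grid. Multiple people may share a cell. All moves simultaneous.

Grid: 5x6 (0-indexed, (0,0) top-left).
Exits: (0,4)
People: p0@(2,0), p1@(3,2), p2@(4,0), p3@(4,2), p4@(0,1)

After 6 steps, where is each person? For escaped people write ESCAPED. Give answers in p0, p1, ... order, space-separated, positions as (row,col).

Step 1: p0:(2,0)->(1,0) | p1:(3,2)->(2,2) | p2:(4,0)->(3,0) | p3:(4,2)->(3,2) | p4:(0,1)->(0,2)
Step 2: p0:(1,0)->(0,0) | p1:(2,2)->(1,2) | p2:(3,0)->(2,0) | p3:(3,2)->(2,2) | p4:(0,2)->(0,3)
Step 3: p0:(0,0)->(0,1) | p1:(1,2)->(0,2) | p2:(2,0)->(1,0) | p3:(2,2)->(1,2) | p4:(0,3)->(0,4)->EXIT
Step 4: p0:(0,1)->(0,2) | p1:(0,2)->(0,3) | p2:(1,0)->(0,0) | p3:(1,2)->(0,2) | p4:escaped
Step 5: p0:(0,2)->(0,3) | p1:(0,3)->(0,4)->EXIT | p2:(0,0)->(0,1) | p3:(0,2)->(0,3) | p4:escaped
Step 6: p0:(0,3)->(0,4)->EXIT | p1:escaped | p2:(0,1)->(0,2) | p3:(0,3)->(0,4)->EXIT | p4:escaped

ESCAPED ESCAPED (0,2) ESCAPED ESCAPED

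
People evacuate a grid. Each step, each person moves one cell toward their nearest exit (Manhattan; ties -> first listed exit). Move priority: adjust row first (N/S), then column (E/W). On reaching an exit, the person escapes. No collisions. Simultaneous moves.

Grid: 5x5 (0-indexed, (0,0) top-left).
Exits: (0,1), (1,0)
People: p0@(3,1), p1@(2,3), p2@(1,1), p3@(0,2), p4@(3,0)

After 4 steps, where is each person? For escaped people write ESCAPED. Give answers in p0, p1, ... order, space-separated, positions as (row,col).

Step 1: p0:(3,1)->(2,1) | p1:(2,3)->(1,3) | p2:(1,1)->(0,1)->EXIT | p3:(0,2)->(0,1)->EXIT | p4:(3,0)->(2,0)
Step 2: p0:(2,1)->(1,1) | p1:(1,3)->(0,3) | p2:escaped | p3:escaped | p4:(2,0)->(1,0)->EXIT
Step 3: p0:(1,1)->(0,1)->EXIT | p1:(0,3)->(0,2) | p2:escaped | p3:escaped | p4:escaped
Step 4: p0:escaped | p1:(0,2)->(0,1)->EXIT | p2:escaped | p3:escaped | p4:escaped

ESCAPED ESCAPED ESCAPED ESCAPED ESCAPED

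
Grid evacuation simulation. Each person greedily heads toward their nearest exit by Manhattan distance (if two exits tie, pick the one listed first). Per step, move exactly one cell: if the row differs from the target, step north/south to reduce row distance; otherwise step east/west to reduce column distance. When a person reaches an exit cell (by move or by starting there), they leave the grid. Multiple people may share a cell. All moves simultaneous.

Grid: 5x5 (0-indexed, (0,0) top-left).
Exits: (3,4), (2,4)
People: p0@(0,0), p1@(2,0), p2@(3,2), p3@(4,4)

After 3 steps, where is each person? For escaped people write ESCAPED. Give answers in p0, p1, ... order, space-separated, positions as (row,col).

Step 1: p0:(0,0)->(1,0) | p1:(2,0)->(2,1) | p2:(3,2)->(3,3) | p3:(4,4)->(3,4)->EXIT
Step 2: p0:(1,0)->(2,0) | p1:(2,1)->(2,2) | p2:(3,3)->(3,4)->EXIT | p3:escaped
Step 3: p0:(2,0)->(2,1) | p1:(2,2)->(2,3) | p2:escaped | p3:escaped

(2,1) (2,3) ESCAPED ESCAPED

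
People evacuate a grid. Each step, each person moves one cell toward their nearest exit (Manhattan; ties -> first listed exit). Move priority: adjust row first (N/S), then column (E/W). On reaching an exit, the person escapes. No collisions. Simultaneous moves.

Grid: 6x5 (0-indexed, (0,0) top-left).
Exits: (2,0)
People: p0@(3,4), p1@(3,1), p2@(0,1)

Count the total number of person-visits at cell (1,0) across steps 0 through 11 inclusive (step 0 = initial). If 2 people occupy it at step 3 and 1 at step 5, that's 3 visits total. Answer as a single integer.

Answer: 0

Derivation:
Step 0: p0@(3,4) p1@(3,1) p2@(0,1) -> at (1,0): 0 [-], cum=0
Step 1: p0@(2,4) p1@(2,1) p2@(1,1) -> at (1,0): 0 [-], cum=0
Step 2: p0@(2,3) p1@ESC p2@(2,1) -> at (1,0): 0 [-], cum=0
Step 3: p0@(2,2) p1@ESC p2@ESC -> at (1,0): 0 [-], cum=0
Step 4: p0@(2,1) p1@ESC p2@ESC -> at (1,0): 0 [-], cum=0
Step 5: p0@ESC p1@ESC p2@ESC -> at (1,0): 0 [-], cum=0
Total visits = 0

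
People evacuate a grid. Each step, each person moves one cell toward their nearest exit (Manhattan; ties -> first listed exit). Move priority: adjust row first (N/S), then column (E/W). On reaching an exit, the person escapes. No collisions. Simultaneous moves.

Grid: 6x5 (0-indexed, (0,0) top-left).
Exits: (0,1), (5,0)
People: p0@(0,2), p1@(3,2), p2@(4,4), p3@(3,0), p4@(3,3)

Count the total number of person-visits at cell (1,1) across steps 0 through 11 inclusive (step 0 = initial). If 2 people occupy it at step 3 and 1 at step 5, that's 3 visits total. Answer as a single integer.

Step 0: p0@(0,2) p1@(3,2) p2@(4,4) p3@(3,0) p4@(3,3) -> at (1,1): 0 [-], cum=0
Step 1: p0@ESC p1@(2,2) p2@(5,4) p3@(4,0) p4@(2,3) -> at (1,1): 0 [-], cum=0
Step 2: p0@ESC p1@(1,2) p2@(5,3) p3@ESC p4@(1,3) -> at (1,1): 0 [-], cum=0
Step 3: p0@ESC p1@(0,2) p2@(5,2) p3@ESC p4@(0,3) -> at (1,1): 0 [-], cum=0
Step 4: p0@ESC p1@ESC p2@(5,1) p3@ESC p4@(0,2) -> at (1,1): 0 [-], cum=0
Step 5: p0@ESC p1@ESC p2@ESC p3@ESC p4@ESC -> at (1,1): 0 [-], cum=0
Total visits = 0

Answer: 0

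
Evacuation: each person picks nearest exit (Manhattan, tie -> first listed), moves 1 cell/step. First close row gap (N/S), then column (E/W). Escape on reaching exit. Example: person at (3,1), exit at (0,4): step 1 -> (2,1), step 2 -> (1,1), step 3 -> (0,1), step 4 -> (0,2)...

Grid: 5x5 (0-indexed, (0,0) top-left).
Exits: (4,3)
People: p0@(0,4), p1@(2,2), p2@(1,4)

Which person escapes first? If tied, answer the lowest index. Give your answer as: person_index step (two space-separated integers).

Answer: 1 3

Derivation:
Step 1: p0:(0,4)->(1,4) | p1:(2,2)->(3,2) | p2:(1,4)->(2,4)
Step 2: p0:(1,4)->(2,4) | p1:(3,2)->(4,2) | p2:(2,4)->(3,4)
Step 3: p0:(2,4)->(3,4) | p1:(4,2)->(4,3)->EXIT | p2:(3,4)->(4,4)
Step 4: p0:(3,4)->(4,4) | p1:escaped | p2:(4,4)->(4,3)->EXIT
Step 5: p0:(4,4)->(4,3)->EXIT | p1:escaped | p2:escaped
Exit steps: [5, 3, 4]
First to escape: p1 at step 3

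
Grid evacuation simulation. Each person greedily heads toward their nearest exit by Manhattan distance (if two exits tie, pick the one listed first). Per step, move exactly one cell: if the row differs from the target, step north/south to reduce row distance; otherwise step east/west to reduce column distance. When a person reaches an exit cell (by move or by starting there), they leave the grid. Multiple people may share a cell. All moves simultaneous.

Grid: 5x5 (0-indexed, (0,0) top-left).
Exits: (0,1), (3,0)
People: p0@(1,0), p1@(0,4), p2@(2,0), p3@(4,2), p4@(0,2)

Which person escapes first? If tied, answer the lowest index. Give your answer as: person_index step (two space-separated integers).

Step 1: p0:(1,0)->(0,0) | p1:(0,4)->(0,3) | p2:(2,0)->(3,0)->EXIT | p3:(4,2)->(3,2) | p4:(0,2)->(0,1)->EXIT
Step 2: p0:(0,0)->(0,1)->EXIT | p1:(0,3)->(0,2) | p2:escaped | p3:(3,2)->(3,1) | p4:escaped
Step 3: p0:escaped | p1:(0,2)->(0,1)->EXIT | p2:escaped | p3:(3,1)->(3,0)->EXIT | p4:escaped
Exit steps: [2, 3, 1, 3, 1]
First to escape: p2 at step 1

Answer: 2 1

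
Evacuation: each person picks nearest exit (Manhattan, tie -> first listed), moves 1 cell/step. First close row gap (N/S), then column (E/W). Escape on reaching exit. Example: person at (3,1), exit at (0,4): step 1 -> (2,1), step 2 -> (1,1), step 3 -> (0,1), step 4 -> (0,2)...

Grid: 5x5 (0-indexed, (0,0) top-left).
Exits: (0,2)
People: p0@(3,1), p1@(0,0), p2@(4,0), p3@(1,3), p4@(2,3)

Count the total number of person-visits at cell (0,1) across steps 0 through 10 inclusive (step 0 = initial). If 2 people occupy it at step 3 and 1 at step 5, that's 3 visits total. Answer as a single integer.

Step 0: p0@(3,1) p1@(0,0) p2@(4,0) p3@(1,3) p4@(2,3) -> at (0,1): 0 [-], cum=0
Step 1: p0@(2,1) p1@(0,1) p2@(3,0) p3@(0,3) p4@(1,3) -> at (0,1): 1 [p1], cum=1
Step 2: p0@(1,1) p1@ESC p2@(2,0) p3@ESC p4@(0,3) -> at (0,1): 0 [-], cum=1
Step 3: p0@(0,1) p1@ESC p2@(1,0) p3@ESC p4@ESC -> at (0,1): 1 [p0], cum=2
Step 4: p0@ESC p1@ESC p2@(0,0) p3@ESC p4@ESC -> at (0,1): 0 [-], cum=2
Step 5: p0@ESC p1@ESC p2@(0,1) p3@ESC p4@ESC -> at (0,1): 1 [p2], cum=3
Step 6: p0@ESC p1@ESC p2@ESC p3@ESC p4@ESC -> at (0,1): 0 [-], cum=3
Total visits = 3

Answer: 3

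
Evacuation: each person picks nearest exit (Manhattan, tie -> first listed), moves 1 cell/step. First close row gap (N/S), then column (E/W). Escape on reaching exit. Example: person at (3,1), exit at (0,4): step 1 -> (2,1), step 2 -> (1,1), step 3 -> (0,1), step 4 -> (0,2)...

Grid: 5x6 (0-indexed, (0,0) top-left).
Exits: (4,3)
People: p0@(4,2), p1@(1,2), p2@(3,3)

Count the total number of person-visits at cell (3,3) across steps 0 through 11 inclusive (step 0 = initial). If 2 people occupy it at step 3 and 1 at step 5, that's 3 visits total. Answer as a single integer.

Answer: 1

Derivation:
Step 0: p0@(4,2) p1@(1,2) p2@(3,3) -> at (3,3): 1 [p2], cum=1
Step 1: p0@ESC p1@(2,2) p2@ESC -> at (3,3): 0 [-], cum=1
Step 2: p0@ESC p1@(3,2) p2@ESC -> at (3,3): 0 [-], cum=1
Step 3: p0@ESC p1@(4,2) p2@ESC -> at (3,3): 0 [-], cum=1
Step 4: p0@ESC p1@ESC p2@ESC -> at (3,3): 0 [-], cum=1
Total visits = 1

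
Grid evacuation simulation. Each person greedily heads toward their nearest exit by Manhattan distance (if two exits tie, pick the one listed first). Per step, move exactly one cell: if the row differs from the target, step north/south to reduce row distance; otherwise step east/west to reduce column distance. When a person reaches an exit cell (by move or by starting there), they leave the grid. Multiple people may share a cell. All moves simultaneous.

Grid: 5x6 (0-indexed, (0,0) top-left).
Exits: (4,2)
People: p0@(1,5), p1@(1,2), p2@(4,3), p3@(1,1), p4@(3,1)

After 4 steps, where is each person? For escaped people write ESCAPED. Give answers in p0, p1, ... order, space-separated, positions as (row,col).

Step 1: p0:(1,5)->(2,5) | p1:(1,2)->(2,2) | p2:(4,3)->(4,2)->EXIT | p3:(1,1)->(2,1) | p4:(3,1)->(4,1)
Step 2: p0:(2,5)->(3,5) | p1:(2,2)->(3,2) | p2:escaped | p3:(2,1)->(3,1) | p4:(4,1)->(4,2)->EXIT
Step 3: p0:(3,5)->(4,5) | p1:(3,2)->(4,2)->EXIT | p2:escaped | p3:(3,1)->(4,1) | p4:escaped
Step 4: p0:(4,5)->(4,4) | p1:escaped | p2:escaped | p3:(4,1)->(4,2)->EXIT | p4:escaped

(4,4) ESCAPED ESCAPED ESCAPED ESCAPED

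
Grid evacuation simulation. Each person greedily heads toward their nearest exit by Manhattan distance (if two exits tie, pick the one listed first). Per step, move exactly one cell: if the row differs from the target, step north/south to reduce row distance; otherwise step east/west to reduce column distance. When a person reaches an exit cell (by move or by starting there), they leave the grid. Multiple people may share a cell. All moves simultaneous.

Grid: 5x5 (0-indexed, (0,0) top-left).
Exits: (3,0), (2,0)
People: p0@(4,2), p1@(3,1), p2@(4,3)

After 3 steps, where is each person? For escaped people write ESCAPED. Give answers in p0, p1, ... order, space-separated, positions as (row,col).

Step 1: p0:(4,2)->(3,2) | p1:(3,1)->(3,0)->EXIT | p2:(4,3)->(3,3)
Step 2: p0:(3,2)->(3,1) | p1:escaped | p2:(3,3)->(3,2)
Step 3: p0:(3,1)->(3,0)->EXIT | p1:escaped | p2:(3,2)->(3,1)

ESCAPED ESCAPED (3,1)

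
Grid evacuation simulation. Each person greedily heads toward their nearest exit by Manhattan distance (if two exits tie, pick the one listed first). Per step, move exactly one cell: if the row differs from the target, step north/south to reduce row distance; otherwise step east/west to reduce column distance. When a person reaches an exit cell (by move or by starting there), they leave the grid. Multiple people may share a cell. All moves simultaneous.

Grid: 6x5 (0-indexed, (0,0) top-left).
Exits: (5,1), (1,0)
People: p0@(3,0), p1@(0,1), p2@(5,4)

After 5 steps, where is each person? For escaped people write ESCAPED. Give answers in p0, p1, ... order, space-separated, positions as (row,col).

Step 1: p0:(3,0)->(2,0) | p1:(0,1)->(1,1) | p2:(5,4)->(5,3)
Step 2: p0:(2,0)->(1,0)->EXIT | p1:(1,1)->(1,0)->EXIT | p2:(5,3)->(5,2)
Step 3: p0:escaped | p1:escaped | p2:(5,2)->(5,1)->EXIT

ESCAPED ESCAPED ESCAPED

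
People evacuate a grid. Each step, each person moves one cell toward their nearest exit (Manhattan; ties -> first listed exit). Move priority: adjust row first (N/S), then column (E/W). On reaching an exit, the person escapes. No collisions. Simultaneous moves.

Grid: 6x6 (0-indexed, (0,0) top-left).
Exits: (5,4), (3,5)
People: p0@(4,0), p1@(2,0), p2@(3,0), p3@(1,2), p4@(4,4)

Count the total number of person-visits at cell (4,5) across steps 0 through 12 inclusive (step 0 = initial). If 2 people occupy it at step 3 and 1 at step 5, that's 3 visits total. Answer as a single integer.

Answer: 0

Derivation:
Step 0: p0@(4,0) p1@(2,0) p2@(3,0) p3@(1,2) p4@(4,4) -> at (4,5): 0 [-], cum=0
Step 1: p0@(5,0) p1@(3,0) p2@(3,1) p3@(2,2) p4@ESC -> at (4,5): 0 [-], cum=0
Step 2: p0@(5,1) p1@(3,1) p2@(3,2) p3@(3,2) p4@ESC -> at (4,5): 0 [-], cum=0
Step 3: p0@(5,2) p1@(3,2) p2@(3,3) p3@(3,3) p4@ESC -> at (4,5): 0 [-], cum=0
Step 4: p0@(5,3) p1@(3,3) p2@(3,4) p3@(3,4) p4@ESC -> at (4,5): 0 [-], cum=0
Step 5: p0@ESC p1@(3,4) p2@ESC p3@ESC p4@ESC -> at (4,5): 0 [-], cum=0
Step 6: p0@ESC p1@ESC p2@ESC p3@ESC p4@ESC -> at (4,5): 0 [-], cum=0
Total visits = 0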